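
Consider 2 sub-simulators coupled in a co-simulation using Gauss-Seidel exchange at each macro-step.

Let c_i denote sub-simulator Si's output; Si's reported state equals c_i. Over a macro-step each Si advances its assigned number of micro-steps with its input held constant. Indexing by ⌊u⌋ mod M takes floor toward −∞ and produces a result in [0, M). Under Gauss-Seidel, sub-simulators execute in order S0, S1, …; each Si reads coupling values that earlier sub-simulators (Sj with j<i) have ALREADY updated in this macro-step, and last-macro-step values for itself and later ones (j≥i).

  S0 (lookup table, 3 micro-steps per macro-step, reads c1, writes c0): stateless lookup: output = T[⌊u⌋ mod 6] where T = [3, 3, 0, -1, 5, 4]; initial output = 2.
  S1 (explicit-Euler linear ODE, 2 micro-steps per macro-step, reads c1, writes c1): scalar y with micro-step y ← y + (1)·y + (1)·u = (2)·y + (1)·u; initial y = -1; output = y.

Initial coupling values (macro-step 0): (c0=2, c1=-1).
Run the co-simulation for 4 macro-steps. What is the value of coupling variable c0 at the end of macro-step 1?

c0 at macro-step 1 = 4

macro 1: S0 reads c1=-1 → after 3×micro: 4; S1 reads c1=-1 → after 2×micro: -7 ⇒ (c0=4, c1=-7)
macro 2: S0 reads c1=-7 → after 3×micro: 4; S1 reads c1=-7 → after 2×micro: -49 ⇒ (c0=4, c1=-49)
macro 3: S0 reads c1=-49 → after 3×micro: 4; S1 reads c1=-49 → after 2×micro: -343 ⇒ (c0=4, c1=-343)
macro 4: S0 reads c1=-343 → after 3×micro: 4; S1 reads c1=-343 → after 2×micro: -2401 ⇒ (c0=4, c1=-2401)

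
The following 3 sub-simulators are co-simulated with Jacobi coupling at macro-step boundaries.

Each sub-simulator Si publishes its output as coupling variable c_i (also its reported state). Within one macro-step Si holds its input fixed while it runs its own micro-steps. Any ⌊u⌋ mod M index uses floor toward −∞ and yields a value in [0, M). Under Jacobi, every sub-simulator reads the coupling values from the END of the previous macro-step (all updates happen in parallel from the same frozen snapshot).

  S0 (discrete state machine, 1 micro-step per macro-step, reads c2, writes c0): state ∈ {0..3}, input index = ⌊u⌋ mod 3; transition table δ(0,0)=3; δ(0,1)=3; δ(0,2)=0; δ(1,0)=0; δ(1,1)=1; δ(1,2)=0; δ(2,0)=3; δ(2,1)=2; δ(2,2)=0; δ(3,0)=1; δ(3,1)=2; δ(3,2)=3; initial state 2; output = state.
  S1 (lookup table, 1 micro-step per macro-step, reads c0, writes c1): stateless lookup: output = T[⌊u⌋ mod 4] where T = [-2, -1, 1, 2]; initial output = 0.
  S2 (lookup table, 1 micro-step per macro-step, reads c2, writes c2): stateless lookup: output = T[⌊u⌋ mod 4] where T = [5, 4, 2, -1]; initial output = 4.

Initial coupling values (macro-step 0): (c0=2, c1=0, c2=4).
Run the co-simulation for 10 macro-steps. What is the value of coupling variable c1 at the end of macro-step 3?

c1 at macro-step 3 = -2

macro 1: S0 reads c2=4 → after 1×micro: 2; S1 reads c0=2 → after 1×micro: 1; S2 reads c2=4 → after 1×micro: 5 ⇒ (c0=2, c1=1, c2=5)
macro 2: S0 reads c2=5 → after 1×micro: 0; S1 reads c0=2 → after 1×micro: 1; S2 reads c2=5 → after 1×micro: 4 ⇒ (c0=0, c1=1, c2=4)
macro 3: S0 reads c2=4 → after 1×micro: 3; S1 reads c0=0 → after 1×micro: -2; S2 reads c2=4 → after 1×micro: 5 ⇒ (c0=3, c1=-2, c2=5)
macro 4: S0 reads c2=5 → after 1×micro: 3; S1 reads c0=3 → after 1×micro: 2; S2 reads c2=5 → after 1×micro: 4 ⇒ (c0=3, c1=2, c2=4)
macro 5: S0 reads c2=4 → after 1×micro: 2; S1 reads c0=3 → after 1×micro: 2; S2 reads c2=4 → after 1×micro: 5 ⇒ (c0=2, c1=2, c2=5)
macro 6: S0 reads c2=5 → after 1×micro: 0; S1 reads c0=2 → after 1×micro: 1; S2 reads c2=5 → after 1×micro: 4 ⇒ (c0=0, c1=1, c2=4)
macro 7: S0 reads c2=4 → after 1×micro: 3; S1 reads c0=0 → after 1×micro: -2; S2 reads c2=4 → after 1×micro: 5 ⇒ (c0=3, c1=-2, c2=5)
macro 8: S0 reads c2=5 → after 1×micro: 3; S1 reads c0=3 → after 1×micro: 2; S2 reads c2=5 → after 1×micro: 4 ⇒ (c0=3, c1=2, c2=4)
macro 9: S0 reads c2=4 → after 1×micro: 2; S1 reads c0=3 → after 1×micro: 2; S2 reads c2=4 → after 1×micro: 5 ⇒ (c0=2, c1=2, c2=5)
macro 10: S0 reads c2=5 → after 1×micro: 0; S1 reads c0=2 → after 1×micro: 1; S2 reads c2=5 → after 1×micro: 4 ⇒ (c0=0, c1=1, c2=4)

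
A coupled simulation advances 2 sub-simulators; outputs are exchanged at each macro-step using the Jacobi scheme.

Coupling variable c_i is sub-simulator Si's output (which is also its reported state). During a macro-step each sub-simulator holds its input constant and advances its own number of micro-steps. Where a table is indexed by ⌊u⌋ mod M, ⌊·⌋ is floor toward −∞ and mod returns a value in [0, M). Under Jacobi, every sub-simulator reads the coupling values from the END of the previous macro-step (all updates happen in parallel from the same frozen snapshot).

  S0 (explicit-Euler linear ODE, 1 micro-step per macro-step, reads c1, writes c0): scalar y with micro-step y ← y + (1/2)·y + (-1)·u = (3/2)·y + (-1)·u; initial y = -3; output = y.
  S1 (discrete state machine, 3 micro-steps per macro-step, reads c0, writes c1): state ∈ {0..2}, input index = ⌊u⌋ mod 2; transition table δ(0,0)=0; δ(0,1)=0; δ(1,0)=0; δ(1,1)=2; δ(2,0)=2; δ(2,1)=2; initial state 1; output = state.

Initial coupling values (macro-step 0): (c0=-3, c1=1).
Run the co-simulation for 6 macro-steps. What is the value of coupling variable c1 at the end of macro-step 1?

macro 1: S0 reads c1=1 → after 1×micro: -11/2; S1 reads c0=-3 → after 3×micro: 2 ⇒ (c0=-11/2, c1=2)
macro 2: S0 reads c1=2 → after 1×micro: -41/4; S1 reads c0=-11/2 → after 3×micro: 2 ⇒ (c0=-41/4, c1=2)
macro 3: S0 reads c1=2 → after 1×micro: -139/8; S1 reads c0=-41/4 → after 3×micro: 2 ⇒ (c0=-139/8, c1=2)
macro 4: S0 reads c1=2 → after 1×micro: -449/16; S1 reads c0=-139/8 → after 3×micro: 2 ⇒ (c0=-449/16, c1=2)
macro 5: S0 reads c1=2 → after 1×micro: -1411/32; S1 reads c0=-449/16 → after 3×micro: 2 ⇒ (c0=-1411/32, c1=2)
macro 6: S0 reads c1=2 → after 1×micro: -4361/64; S1 reads c0=-1411/32 → after 3×micro: 2 ⇒ (c0=-4361/64, c1=2)

c1 at macro-step 1 = 2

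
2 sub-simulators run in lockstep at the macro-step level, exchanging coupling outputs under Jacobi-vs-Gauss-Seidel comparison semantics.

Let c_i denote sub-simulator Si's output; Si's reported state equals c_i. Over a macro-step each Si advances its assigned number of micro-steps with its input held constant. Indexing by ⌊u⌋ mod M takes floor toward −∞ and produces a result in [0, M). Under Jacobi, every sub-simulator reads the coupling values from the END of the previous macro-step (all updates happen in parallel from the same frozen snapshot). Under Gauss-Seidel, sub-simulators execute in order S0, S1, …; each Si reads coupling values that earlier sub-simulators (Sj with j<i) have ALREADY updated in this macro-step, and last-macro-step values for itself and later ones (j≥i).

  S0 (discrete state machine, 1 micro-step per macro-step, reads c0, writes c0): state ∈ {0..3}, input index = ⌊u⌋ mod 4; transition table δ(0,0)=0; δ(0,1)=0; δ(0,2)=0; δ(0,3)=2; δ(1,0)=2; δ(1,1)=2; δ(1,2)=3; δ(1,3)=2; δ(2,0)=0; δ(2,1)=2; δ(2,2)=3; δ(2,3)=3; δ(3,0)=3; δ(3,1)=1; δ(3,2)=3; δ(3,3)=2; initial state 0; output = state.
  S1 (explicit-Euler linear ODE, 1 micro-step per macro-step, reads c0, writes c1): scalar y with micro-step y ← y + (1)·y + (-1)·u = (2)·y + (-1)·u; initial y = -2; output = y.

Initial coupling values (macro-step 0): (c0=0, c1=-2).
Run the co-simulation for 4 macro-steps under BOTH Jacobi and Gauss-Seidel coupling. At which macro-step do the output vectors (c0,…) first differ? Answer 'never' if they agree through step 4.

[Jacobi] macro 1: S0 reads c0=0 → after 1×micro: 0; S1 reads c0=0 → after 1×micro: -4 ⇒ (c0=0, c1=-4)
[Jacobi] macro 2: S0 reads c0=0 → after 1×micro: 0; S1 reads c0=0 → after 1×micro: -8 ⇒ (c0=0, c1=-8)
[Jacobi] macro 3: S0 reads c0=0 → after 1×micro: 0; S1 reads c0=0 → after 1×micro: -16 ⇒ (c0=0, c1=-16)
[Jacobi] macro 4: S0 reads c0=0 → after 1×micro: 0; S1 reads c0=0 → after 1×micro: -32 ⇒ (c0=0, c1=-32)
[Gauss-Seidel] macro 1: S0 reads c0=0 → after 1×micro: 0; S1 reads c0=0 → after 1×micro: -4 ⇒ (c0=0, c1=-4)
[Gauss-Seidel] macro 2: S0 reads c0=0 → after 1×micro: 0; S1 reads c0=0 → after 1×micro: -8 ⇒ (c0=0, c1=-8)
[Gauss-Seidel] macro 3: S0 reads c0=0 → after 1×micro: 0; S1 reads c0=0 → after 1×micro: -16 ⇒ (c0=0, c1=-16)
[Gauss-Seidel] macro 4: S0 reads c0=0 → after 1×micro: 0; S1 reads c0=0 → after 1×micro: -32 ⇒ (c0=0, c1=-32)

first divergence at macro-step: never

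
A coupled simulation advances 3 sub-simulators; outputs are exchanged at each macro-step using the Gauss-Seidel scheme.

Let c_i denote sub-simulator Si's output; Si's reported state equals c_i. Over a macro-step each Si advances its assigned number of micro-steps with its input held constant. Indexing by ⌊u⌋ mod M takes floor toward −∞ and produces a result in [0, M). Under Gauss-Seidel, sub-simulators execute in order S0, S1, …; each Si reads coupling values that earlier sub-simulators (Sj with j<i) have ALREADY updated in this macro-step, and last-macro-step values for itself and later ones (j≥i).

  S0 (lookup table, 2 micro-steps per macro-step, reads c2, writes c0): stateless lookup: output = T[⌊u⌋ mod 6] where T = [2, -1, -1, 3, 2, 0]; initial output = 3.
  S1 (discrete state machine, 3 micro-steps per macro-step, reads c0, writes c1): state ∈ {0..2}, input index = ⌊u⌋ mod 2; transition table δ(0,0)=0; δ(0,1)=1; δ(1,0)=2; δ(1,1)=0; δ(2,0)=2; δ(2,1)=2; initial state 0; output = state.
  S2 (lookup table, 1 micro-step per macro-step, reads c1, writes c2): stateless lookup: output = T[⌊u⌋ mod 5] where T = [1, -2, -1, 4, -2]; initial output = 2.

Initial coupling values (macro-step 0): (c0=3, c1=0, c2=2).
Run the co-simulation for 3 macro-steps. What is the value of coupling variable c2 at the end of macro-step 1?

c2 at macro-step 1 = -2

macro 1: S0 reads c2=2 → after 2×micro: -1; S1 reads c0=-1 → after 3×micro: 1; S2 reads c1=1 → after 1×micro: -2 ⇒ (c0=-1, c1=1, c2=-2)
macro 2: S0 reads c2=-2 → after 2×micro: 2; S1 reads c0=2 → after 3×micro: 2; S2 reads c1=2 → after 1×micro: -1 ⇒ (c0=2, c1=2, c2=-1)
macro 3: S0 reads c2=-1 → after 2×micro: 0; S1 reads c0=0 → after 3×micro: 2; S2 reads c1=2 → after 1×micro: -1 ⇒ (c0=0, c1=2, c2=-1)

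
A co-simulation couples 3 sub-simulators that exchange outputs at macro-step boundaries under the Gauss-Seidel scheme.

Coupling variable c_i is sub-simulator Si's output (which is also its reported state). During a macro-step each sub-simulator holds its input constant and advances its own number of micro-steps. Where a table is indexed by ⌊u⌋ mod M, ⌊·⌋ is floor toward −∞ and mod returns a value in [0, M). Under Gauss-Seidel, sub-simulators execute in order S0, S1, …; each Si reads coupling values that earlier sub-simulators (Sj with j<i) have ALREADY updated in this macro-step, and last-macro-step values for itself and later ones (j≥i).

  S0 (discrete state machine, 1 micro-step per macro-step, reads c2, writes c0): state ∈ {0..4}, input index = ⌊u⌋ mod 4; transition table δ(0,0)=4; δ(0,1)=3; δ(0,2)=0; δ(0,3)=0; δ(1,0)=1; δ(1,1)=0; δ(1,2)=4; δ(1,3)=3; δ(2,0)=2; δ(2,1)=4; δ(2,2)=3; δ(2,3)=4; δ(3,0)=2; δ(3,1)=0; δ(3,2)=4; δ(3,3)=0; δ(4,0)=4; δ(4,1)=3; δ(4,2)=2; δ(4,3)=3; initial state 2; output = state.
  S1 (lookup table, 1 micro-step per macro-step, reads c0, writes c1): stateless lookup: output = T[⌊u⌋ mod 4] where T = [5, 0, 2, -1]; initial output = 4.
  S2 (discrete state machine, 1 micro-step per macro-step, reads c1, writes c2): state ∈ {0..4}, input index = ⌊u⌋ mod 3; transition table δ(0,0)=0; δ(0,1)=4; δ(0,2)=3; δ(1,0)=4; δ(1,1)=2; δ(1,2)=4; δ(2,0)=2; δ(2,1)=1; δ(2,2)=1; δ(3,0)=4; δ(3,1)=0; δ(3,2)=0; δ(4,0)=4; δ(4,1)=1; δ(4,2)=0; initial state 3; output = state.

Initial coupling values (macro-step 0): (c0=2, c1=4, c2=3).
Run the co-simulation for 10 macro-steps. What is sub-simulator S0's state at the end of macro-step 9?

macro 1: S0 reads c2=3 → after 1×micro: 4; S1 reads c0=4 → after 1×micro: 5; S2 reads c1=5 → after 1×micro: 0 ⇒ (c0=4, c1=5, c2=0)
macro 2: S0 reads c2=0 → after 1×micro: 4; S1 reads c0=4 → after 1×micro: 5; S2 reads c1=5 → after 1×micro: 3 ⇒ (c0=4, c1=5, c2=3)
macro 3: S0 reads c2=3 → after 1×micro: 3; S1 reads c0=3 → after 1×micro: -1; S2 reads c1=-1 → after 1×micro: 0 ⇒ (c0=3, c1=-1, c2=0)
macro 4: S0 reads c2=0 → after 1×micro: 2; S1 reads c0=2 → after 1×micro: 2; S2 reads c1=2 → after 1×micro: 3 ⇒ (c0=2, c1=2, c2=3)
macro 5: S0 reads c2=3 → after 1×micro: 4; S1 reads c0=4 → after 1×micro: 5; S2 reads c1=5 → after 1×micro: 0 ⇒ (c0=4, c1=5, c2=0)
macro 6: S0 reads c2=0 → after 1×micro: 4; S1 reads c0=4 → after 1×micro: 5; S2 reads c1=5 → after 1×micro: 3 ⇒ (c0=4, c1=5, c2=3)
macro 7: S0 reads c2=3 → after 1×micro: 3; S1 reads c0=3 → after 1×micro: -1; S2 reads c1=-1 → after 1×micro: 0 ⇒ (c0=3, c1=-1, c2=0)
macro 8: S0 reads c2=0 → after 1×micro: 2; S1 reads c0=2 → after 1×micro: 2; S2 reads c1=2 → after 1×micro: 3 ⇒ (c0=2, c1=2, c2=3)
macro 9: S0 reads c2=3 → after 1×micro: 4; S1 reads c0=4 → after 1×micro: 5; S2 reads c1=5 → after 1×micro: 0 ⇒ (c0=4, c1=5, c2=0)
macro 10: S0 reads c2=0 → after 1×micro: 4; S1 reads c0=4 → after 1×micro: 5; S2 reads c1=5 → after 1×micro: 3 ⇒ (c0=4, c1=5, c2=3)

S0 state at macro-step 9 = 4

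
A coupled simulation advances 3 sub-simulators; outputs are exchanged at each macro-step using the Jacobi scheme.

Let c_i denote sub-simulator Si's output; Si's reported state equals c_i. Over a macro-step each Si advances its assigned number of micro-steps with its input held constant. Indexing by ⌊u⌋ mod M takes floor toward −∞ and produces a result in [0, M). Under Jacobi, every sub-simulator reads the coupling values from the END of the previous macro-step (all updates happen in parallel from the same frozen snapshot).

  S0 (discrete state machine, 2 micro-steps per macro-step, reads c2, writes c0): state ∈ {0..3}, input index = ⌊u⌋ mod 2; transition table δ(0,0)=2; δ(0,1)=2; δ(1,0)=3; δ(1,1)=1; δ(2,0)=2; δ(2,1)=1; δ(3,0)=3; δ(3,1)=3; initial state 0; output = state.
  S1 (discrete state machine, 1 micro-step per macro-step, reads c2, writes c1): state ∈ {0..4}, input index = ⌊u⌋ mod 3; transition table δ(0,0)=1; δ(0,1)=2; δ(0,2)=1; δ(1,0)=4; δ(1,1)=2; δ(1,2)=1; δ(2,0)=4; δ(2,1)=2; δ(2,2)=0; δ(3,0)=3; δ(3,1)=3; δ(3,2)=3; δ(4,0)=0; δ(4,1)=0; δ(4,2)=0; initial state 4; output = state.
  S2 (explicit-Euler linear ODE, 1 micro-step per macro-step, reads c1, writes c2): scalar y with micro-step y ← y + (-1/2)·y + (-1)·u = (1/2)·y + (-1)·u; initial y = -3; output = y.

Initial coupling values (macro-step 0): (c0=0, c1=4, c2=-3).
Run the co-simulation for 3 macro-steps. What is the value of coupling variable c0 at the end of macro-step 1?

macro 1: S0 reads c2=-3 → after 2×micro: 1; S1 reads c2=-3 → after 1×micro: 0; S2 reads c1=4 → after 1×micro: -11/2 ⇒ (c0=1, c1=0, c2=-11/2)
macro 2: S0 reads c2=-11/2 → after 2×micro: 3; S1 reads c2=-11/2 → after 1×micro: 1; S2 reads c1=0 → after 1×micro: -11/4 ⇒ (c0=3, c1=1, c2=-11/4)
macro 3: S0 reads c2=-11/4 → after 2×micro: 3; S1 reads c2=-11/4 → after 1×micro: 4; S2 reads c1=1 → after 1×micro: -19/8 ⇒ (c0=3, c1=4, c2=-19/8)

c0 at macro-step 1 = 1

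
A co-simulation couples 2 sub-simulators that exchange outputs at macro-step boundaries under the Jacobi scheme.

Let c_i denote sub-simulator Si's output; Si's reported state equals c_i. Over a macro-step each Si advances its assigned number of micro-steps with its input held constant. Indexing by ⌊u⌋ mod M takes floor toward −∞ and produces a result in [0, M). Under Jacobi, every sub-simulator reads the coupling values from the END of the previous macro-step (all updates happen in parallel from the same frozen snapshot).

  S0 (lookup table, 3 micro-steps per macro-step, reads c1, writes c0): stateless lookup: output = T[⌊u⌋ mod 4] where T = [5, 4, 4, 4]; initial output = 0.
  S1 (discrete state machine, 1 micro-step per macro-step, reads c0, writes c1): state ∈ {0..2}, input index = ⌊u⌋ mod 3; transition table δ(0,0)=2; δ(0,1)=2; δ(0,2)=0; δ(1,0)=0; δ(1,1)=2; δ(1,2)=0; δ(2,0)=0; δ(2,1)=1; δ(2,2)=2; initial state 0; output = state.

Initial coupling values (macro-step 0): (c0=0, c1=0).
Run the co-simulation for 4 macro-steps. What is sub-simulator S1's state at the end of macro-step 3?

S1 state at macro-step 3 = 1

macro 1: S0 reads c1=0 → after 3×micro: 5; S1 reads c0=0 → after 1×micro: 2 ⇒ (c0=5, c1=2)
macro 2: S0 reads c1=2 → after 3×micro: 4; S1 reads c0=5 → after 1×micro: 2 ⇒ (c0=4, c1=2)
macro 3: S0 reads c1=2 → after 3×micro: 4; S1 reads c0=4 → after 1×micro: 1 ⇒ (c0=4, c1=1)
macro 4: S0 reads c1=1 → after 3×micro: 4; S1 reads c0=4 → after 1×micro: 2 ⇒ (c0=4, c1=2)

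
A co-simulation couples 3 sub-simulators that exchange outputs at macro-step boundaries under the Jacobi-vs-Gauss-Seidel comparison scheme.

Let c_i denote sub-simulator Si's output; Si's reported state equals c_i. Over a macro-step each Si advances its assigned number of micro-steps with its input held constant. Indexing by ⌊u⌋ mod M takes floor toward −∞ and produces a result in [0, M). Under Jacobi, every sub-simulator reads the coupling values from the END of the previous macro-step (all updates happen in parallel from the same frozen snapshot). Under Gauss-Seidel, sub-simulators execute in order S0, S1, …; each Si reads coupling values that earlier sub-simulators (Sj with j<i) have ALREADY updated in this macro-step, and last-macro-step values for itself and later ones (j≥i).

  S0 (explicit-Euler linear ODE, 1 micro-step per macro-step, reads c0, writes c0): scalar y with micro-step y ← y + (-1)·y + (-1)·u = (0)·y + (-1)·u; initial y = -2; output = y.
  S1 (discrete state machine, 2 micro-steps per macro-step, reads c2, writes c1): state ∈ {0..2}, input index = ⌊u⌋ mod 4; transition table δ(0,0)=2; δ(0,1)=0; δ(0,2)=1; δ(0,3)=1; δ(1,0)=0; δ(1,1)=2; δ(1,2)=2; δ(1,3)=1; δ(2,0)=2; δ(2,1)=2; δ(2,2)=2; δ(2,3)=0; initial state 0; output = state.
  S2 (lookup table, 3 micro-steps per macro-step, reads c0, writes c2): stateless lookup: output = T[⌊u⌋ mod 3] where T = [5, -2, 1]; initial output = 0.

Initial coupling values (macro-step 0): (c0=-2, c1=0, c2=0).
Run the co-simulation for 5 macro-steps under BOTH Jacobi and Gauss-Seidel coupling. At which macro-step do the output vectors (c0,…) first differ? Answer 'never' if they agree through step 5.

[Jacobi] macro 1: S0 reads c0=-2 → after 1×micro: 2; S1 reads c2=0 → after 2×micro: 2; S2 reads c0=-2 → after 3×micro: -2 ⇒ (c0=2, c1=2, c2=-2)
[Jacobi] macro 2: S0 reads c0=2 → after 1×micro: -2; S1 reads c2=-2 → after 2×micro: 2; S2 reads c0=2 → after 3×micro: 1 ⇒ (c0=-2, c1=2, c2=1)
[Jacobi] macro 3: S0 reads c0=-2 → after 1×micro: 2; S1 reads c2=1 → after 2×micro: 2; S2 reads c0=-2 → after 3×micro: -2 ⇒ (c0=2, c1=2, c2=-2)
[Jacobi] macro 4: S0 reads c0=2 → after 1×micro: -2; S1 reads c2=-2 → after 2×micro: 2; S2 reads c0=2 → after 3×micro: 1 ⇒ (c0=-2, c1=2, c2=1)
[Jacobi] macro 5: S0 reads c0=-2 → after 1×micro: 2; S1 reads c2=1 → after 2×micro: 2; S2 reads c0=-2 → after 3×micro: -2 ⇒ (c0=2, c1=2, c2=-2)
[Gauss-Seidel] macro 1: S0 reads c0=-2 → after 1×micro: 2; S1 reads c2=0 → after 2×micro: 2; S2 reads c0=2 → after 3×micro: 1 ⇒ (c0=2, c1=2, c2=1)
[Gauss-Seidel] macro 2: S0 reads c0=2 → after 1×micro: -2; S1 reads c2=1 → after 2×micro: 2; S2 reads c0=-2 → after 3×micro: -2 ⇒ (c0=-2, c1=2, c2=-2)
[Gauss-Seidel] macro 3: S0 reads c0=-2 → after 1×micro: 2; S1 reads c2=-2 → after 2×micro: 2; S2 reads c0=2 → after 3×micro: 1 ⇒ (c0=2, c1=2, c2=1)
[Gauss-Seidel] macro 4: S0 reads c0=2 → after 1×micro: -2; S1 reads c2=1 → after 2×micro: 2; S2 reads c0=-2 → after 3×micro: -2 ⇒ (c0=-2, c1=2, c2=-2)
[Gauss-Seidel] macro 5: S0 reads c0=-2 → after 1×micro: 2; S1 reads c2=-2 → after 2×micro: 2; S2 reads c0=2 → after 3×micro: 1 ⇒ (c0=2, c1=2, c2=1)

first divergence at macro-step: 1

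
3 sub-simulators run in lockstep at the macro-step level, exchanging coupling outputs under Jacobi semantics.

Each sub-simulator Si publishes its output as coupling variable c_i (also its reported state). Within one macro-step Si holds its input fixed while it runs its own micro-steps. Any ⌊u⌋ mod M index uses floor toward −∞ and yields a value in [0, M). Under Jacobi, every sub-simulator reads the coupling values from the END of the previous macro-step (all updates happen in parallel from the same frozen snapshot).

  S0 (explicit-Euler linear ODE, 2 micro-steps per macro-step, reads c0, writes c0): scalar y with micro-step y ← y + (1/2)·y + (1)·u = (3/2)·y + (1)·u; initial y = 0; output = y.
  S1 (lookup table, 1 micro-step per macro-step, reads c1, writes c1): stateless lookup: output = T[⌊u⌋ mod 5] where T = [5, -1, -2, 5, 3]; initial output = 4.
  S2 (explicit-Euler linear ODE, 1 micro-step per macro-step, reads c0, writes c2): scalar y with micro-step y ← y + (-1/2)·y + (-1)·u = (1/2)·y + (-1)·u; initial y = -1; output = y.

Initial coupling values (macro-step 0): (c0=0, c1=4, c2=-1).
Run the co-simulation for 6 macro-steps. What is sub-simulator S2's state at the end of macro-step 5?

macro 1: S0 reads c0=0 → after 2×micro: 0; S1 reads c1=4 → after 1×micro: 3; S2 reads c0=0 → after 1×micro: -1/2 ⇒ (c0=0, c1=3, c2=-1/2)
macro 2: S0 reads c0=0 → after 2×micro: 0; S1 reads c1=3 → after 1×micro: 5; S2 reads c0=0 → after 1×micro: -1/4 ⇒ (c0=0, c1=5, c2=-1/4)
macro 3: S0 reads c0=0 → after 2×micro: 0; S1 reads c1=5 → after 1×micro: 5; S2 reads c0=0 → after 1×micro: -1/8 ⇒ (c0=0, c1=5, c2=-1/8)
macro 4: S0 reads c0=0 → after 2×micro: 0; S1 reads c1=5 → after 1×micro: 5; S2 reads c0=0 → after 1×micro: -1/16 ⇒ (c0=0, c1=5, c2=-1/16)
macro 5: S0 reads c0=0 → after 2×micro: 0; S1 reads c1=5 → after 1×micro: 5; S2 reads c0=0 → after 1×micro: -1/32 ⇒ (c0=0, c1=5, c2=-1/32)
macro 6: S0 reads c0=0 → after 2×micro: 0; S1 reads c1=5 → after 1×micro: 5; S2 reads c0=0 → after 1×micro: -1/64 ⇒ (c0=0, c1=5, c2=-1/64)

S2 state at macro-step 5 = -1/32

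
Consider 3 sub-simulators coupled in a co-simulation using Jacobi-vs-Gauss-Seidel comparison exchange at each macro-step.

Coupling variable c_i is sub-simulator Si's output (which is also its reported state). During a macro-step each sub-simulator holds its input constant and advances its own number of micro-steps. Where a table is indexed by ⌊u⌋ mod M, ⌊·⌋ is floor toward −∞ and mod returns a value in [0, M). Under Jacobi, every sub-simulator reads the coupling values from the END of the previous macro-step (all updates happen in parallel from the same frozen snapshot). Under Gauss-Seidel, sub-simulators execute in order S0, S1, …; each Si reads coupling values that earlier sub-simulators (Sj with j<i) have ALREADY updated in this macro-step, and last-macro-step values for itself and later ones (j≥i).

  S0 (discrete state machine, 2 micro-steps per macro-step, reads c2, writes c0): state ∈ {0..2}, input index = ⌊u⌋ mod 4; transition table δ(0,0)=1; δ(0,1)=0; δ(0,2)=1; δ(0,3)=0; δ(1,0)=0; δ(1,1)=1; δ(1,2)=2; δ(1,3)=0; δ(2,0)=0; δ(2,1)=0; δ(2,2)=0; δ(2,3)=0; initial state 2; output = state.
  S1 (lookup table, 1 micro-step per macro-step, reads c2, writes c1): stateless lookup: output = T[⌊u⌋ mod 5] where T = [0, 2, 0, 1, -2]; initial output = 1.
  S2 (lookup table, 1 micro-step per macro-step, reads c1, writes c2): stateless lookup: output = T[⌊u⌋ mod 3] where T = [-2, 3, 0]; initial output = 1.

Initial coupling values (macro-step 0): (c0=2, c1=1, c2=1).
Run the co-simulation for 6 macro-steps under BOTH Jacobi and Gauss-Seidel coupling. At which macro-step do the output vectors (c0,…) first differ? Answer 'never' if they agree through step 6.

first divergence at macro-step: 1

[Jacobi] macro 1: S0 reads c2=1 → after 2×micro: 0; S1 reads c2=1 → after 1×micro: 2; S2 reads c1=1 → after 1×micro: 3 ⇒ (c0=0, c1=2, c2=3)
[Jacobi] macro 2: S0 reads c2=3 → after 2×micro: 0; S1 reads c2=3 → after 1×micro: 1; S2 reads c1=2 → after 1×micro: 0 ⇒ (c0=0, c1=1, c2=0)
[Jacobi] macro 3: S0 reads c2=0 → after 2×micro: 0; S1 reads c2=0 → after 1×micro: 0; S2 reads c1=1 → after 1×micro: 3 ⇒ (c0=0, c1=0, c2=3)
[Jacobi] macro 4: S0 reads c2=3 → after 2×micro: 0; S1 reads c2=3 → after 1×micro: 1; S2 reads c1=0 → after 1×micro: -2 ⇒ (c0=0, c1=1, c2=-2)
[Jacobi] macro 5: S0 reads c2=-2 → after 2×micro: 2; S1 reads c2=-2 → after 1×micro: 1; S2 reads c1=1 → after 1×micro: 3 ⇒ (c0=2, c1=1, c2=3)
[Jacobi] macro 6: S0 reads c2=3 → after 2×micro: 0; S1 reads c2=3 → after 1×micro: 1; S2 reads c1=1 → after 1×micro: 3 ⇒ (c0=0, c1=1, c2=3)
[Gauss-Seidel] macro 1: S0 reads c2=1 → after 2×micro: 0; S1 reads c2=1 → after 1×micro: 2; S2 reads c1=2 → after 1×micro: 0 ⇒ (c0=0, c1=2, c2=0)
[Gauss-Seidel] macro 2: S0 reads c2=0 → after 2×micro: 0; S1 reads c2=0 → after 1×micro: 0; S2 reads c1=0 → after 1×micro: -2 ⇒ (c0=0, c1=0, c2=-2)
[Gauss-Seidel] macro 3: S0 reads c2=-2 → after 2×micro: 2; S1 reads c2=-2 → after 1×micro: 1; S2 reads c1=1 → after 1×micro: 3 ⇒ (c0=2, c1=1, c2=3)
[Gauss-Seidel] macro 4: S0 reads c2=3 → after 2×micro: 0; S1 reads c2=3 → after 1×micro: 1; S2 reads c1=1 → after 1×micro: 3 ⇒ (c0=0, c1=1, c2=3)
[Gauss-Seidel] macro 5: S0 reads c2=3 → after 2×micro: 0; S1 reads c2=3 → after 1×micro: 1; S2 reads c1=1 → after 1×micro: 3 ⇒ (c0=0, c1=1, c2=3)
[Gauss-Seidel] macro 6: S0 reads c2=3 → after 2×micro: 0; S1 reads c2=3 → after 1×micro: 1; S2 reads c1=1 → after 1×micro: 3 ⇒ (c0=0, c1=1, c2=3)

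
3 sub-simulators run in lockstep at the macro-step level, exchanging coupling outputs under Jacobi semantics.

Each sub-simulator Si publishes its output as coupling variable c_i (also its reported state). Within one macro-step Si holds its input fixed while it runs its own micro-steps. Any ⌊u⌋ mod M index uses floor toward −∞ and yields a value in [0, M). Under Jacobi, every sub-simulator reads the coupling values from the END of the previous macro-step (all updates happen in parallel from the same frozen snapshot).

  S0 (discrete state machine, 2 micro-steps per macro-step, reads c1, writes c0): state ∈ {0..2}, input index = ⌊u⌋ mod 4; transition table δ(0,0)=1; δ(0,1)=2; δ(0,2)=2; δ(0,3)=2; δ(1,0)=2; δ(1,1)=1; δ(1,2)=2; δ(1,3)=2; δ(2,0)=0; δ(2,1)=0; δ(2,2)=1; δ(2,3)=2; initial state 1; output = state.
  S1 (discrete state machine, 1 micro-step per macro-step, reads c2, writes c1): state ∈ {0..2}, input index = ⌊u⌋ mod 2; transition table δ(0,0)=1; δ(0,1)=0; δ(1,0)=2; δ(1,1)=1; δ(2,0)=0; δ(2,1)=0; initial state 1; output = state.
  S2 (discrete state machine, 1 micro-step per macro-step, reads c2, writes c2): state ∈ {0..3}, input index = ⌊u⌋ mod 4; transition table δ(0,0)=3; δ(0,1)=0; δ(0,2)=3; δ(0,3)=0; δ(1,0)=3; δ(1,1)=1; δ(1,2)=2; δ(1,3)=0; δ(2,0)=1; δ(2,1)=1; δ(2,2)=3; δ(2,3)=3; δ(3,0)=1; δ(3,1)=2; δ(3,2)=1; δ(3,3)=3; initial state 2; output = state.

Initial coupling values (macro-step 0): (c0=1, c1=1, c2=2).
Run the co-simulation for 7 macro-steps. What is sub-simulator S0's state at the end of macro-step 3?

S0 state at macro-step 3 = 0

macro 1: S0 reads c1=1 → after 2×micro: 1; S1 reads c2=2 → after 1×micro: 2; S2 reads c2=2 → after 1×micro: 3 ⇒ (c0=1, c1=2, c2=3)
macro 2: S0 reads c1=2 → after 2×micro: 1; S1 reads c2=3 → after 1×micro: 0; S2 reads c2=3 → after 1×micro: 3 ⇒ (c0=1, c1=0, c2=3)
macro 3: S0 reads c1=0 → after 2×micro: 0; S1 reads c2=3 → after 1×micro: 0; S2 reads c2=3 → after 1×micro: 3 ⇒ (c0=0, c1=0, c2=3)
macro 4: S0 reads c1=0 → after 2×micro: 2; S1 reads c2=3 → after 1×micro: 0; S2 reads c2=3 → after 1×micro: 3 ⇒ (c0=2, c1=0, c2=3)
macro 5: S0 reads c1=0 → after 2×micro: 1; S1 reads c2=3 → after 1×micro: 0; S2 reads c2=3 → after 1×micro: 3 ⇒ (c0=1, c1=0, c2=3)
macro 6: S0 reads c1=0 → after 2×micro: 0; S1 reads c2=3 → after 1×micro: 0; S2 reads c2=3 → after 1×micro: 3 ⇒ (c0=0, c1=0, c2=3)
macro 7: S0 reads c1=0 → after 2×micro: 2; S1 reads c2=3 → after 1×micro: 0; S2 reads c2=3 → after 1×micro: 3 ⇒ (c0=2, c1=0, c2=3)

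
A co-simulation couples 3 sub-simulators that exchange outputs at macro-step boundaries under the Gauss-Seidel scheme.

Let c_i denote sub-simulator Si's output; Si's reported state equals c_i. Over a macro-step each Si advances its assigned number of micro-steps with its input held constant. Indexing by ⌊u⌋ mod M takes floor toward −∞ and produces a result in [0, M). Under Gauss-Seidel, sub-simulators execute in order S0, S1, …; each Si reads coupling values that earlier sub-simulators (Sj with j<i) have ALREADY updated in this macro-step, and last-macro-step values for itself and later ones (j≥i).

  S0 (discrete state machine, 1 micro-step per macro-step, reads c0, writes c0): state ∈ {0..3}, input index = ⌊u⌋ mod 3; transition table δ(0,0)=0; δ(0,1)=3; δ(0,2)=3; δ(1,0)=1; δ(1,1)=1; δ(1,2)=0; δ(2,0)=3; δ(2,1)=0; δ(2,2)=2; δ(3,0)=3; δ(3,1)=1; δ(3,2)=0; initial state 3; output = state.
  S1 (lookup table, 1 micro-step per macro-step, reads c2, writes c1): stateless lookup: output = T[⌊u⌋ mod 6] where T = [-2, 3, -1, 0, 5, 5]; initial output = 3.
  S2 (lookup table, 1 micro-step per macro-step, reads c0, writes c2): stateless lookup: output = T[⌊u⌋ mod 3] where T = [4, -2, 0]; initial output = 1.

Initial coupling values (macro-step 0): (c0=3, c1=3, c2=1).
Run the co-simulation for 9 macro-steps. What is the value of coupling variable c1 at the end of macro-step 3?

macro 1: S0 reads c0=3 → after 1×micro: 3; S1 reads c2=1 → after 1×micro: 3; S2 reads c0=3 → after 1×micro: 4 ⇒ (c0=3, c1=3, c2=4)
macro 2: S0 reads c0=3 → after 1×micro: 3; S1 reads c2=4 → after 1×micro: 5; S2 reads c0=3 → after 1×micro: 4 ⇒ (c0=3, c1=5, c2=4)
macro 3: S0 reads c0=3 → after 1×micro: 3; S1 reads c2=4 → after 1×micro: 5; S2 reads c0=3 → after 1×micro: 4 ⇒ (c0=3, c1=5, c2=4)
macro 4: S0 reads c0=3 → after 1×micro: 3; S1 reads c2=4 → after 1×micro: 5; S2 reads c0=3 → after 1×micro: 4 ⇒ (c0=3, c1=5, c2=4)
macro 5: S0 reads c0=3 → after 1×micro: 3; S1 reads c2=4 → after 1×micro: 5; S2 reads c0=3 → after 1×micro: 4 ⇒ (c0=3, c1=5, c2=4)
macro 6: S0 reads c0=3 → after 1×micro: 3; S1 reads c2=4 → after 1×micro: 5; S2 reads c0=3 → after 1×micro: 4 ⇒ (c0=3, c1=5, c2=4)
macro 7: S0 reads c0=3 → after 1×micro: 3; S1 reads c2=4 → after 1×micro: 5; S2 reads c0=3 → after 1×micro: 4 ⇒ (c0=3, c1=5, c2=4)
macro 8: S0 reads c0=3 → after 1×micro: 3; S1 reads c2=4 → after 1×micro: 5; S2 reads c0=3 → after 1×micro: 4 ⇒ (c0=3, c1=5, c2=4)
macro 9: S0 reads c0=3 → after 1×micro: 3; S1 reads c2=4 → after 1×micro: 5; S2 reads c0=3 → after 1×micro: 4 ⇒ (c0=3, c1=5, c2=4)

c1 at macro-step 3 = 5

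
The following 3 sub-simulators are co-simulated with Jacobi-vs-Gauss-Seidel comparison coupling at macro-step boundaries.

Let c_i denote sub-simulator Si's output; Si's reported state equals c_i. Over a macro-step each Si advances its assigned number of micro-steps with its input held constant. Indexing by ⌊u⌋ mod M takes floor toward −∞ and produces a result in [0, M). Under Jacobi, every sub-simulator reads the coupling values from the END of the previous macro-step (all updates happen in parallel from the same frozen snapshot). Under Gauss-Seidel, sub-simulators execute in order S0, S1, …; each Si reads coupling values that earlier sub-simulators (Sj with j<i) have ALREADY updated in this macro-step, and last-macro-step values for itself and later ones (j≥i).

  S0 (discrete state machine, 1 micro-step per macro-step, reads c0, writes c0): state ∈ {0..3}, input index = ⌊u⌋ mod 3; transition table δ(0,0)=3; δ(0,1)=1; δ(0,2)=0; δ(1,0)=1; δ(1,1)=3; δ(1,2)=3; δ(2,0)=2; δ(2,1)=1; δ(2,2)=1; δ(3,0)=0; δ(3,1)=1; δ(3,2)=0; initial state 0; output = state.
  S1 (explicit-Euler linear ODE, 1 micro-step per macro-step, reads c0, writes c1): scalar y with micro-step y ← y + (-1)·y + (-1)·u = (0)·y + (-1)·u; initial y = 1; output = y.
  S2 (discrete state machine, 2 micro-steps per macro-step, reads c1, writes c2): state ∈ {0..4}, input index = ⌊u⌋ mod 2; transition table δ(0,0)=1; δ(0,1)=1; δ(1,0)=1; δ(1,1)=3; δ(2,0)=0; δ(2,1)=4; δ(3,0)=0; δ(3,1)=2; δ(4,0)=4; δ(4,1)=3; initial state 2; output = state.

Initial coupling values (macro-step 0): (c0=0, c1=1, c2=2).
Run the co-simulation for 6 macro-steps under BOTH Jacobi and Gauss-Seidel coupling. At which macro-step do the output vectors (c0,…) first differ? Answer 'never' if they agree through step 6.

first divergence at macro-step: 1

[Jacobi] macro 1: S0 reads c0=0 → after 1×micro: 3; S1 reads c0=0 → after 1×micro: 0; S2 reads c1=1 → after 2×micro: 3 ⇒ (c0=3, c1=0, c2=3)
[Jacobi] macro 2: S0 reads c0=3 → after 1×micro: 0; S1 reads c0=3 → after 1×micro: -3; S2 reads c1=0 → after 2×micro: 1 ⇒ (c0=0, c1=-3, c2=1)
[Jacobi] macro 3: S0 reads c0=0 → after 1×micro: 3; S1 reads c0=0 → after 1×micro: 0; S2 reads c1=-3 → after 2×micro: 2 ⇒ (c0=3, c1=0, c2=2)
[Jacobi] macro 4: S0 reads c0=3 → after 1×micro: 0; S1 reads c0=3 → after 1×micro: -3; S2 reads c1=0 → after 2×micro: 1 ⇒ (c0=0, c1=-3, c2=1)
[Jacobi] macro 5: S0 reads c0=0 → after 1×micro: 3; S1 reads c0=0 → after 1×micro: 0; S2 reads c1=-3 → after 2×micro: 2 ⇒ (c0=3, c1=0, c2=2)
[Jacobi] macro 6: S0 reads c0=3 → after 1×micro: 0; S1 reads c0=3 → after 1×micro: -3; S2 reads c1=0 → after 2×micro: 1 ⇒ (c0=0, c1=-3, c2=1)
[Gauss-Seidel] macro 1: S0 reads c0=0 → after 1×micro: 3; S1 reads c0=3 → after 1×micro: -3; S2 reads c1=-3 → after 2×micro: 3 ⇒ (c0=3, c1=-3, c2=3)
[Gauss-Seidel] macro 2: S0 reads c0=3 → after 1×micro: 0; S1 reads c0=0 → after 1×micro: 0; S2 reads c1=0 → after 2×micro: 1 ⇒ (c0=0, c1=0, c2=1)
[Gauss-Seidel] macro 3: S0 reads c0=0 → after 1×micro: 3; S1 reads c0=3 → after 1×micro: -3; S2 reads c1=-3 → after 2×micro: 2 ⇒ (c0=3, c1=-3, c2=2)
[Gauss-Seidel] macro 4: S0 reads c0=3 → after 1×micro: 0; S1 reads c0=0 → after 1×micro: 0; S2 reads c1=0 → after 2×micro: 1 ⇒ (c0=0, c1=0, c2=1)
[Gauss-Seidel] macro 5: S0 reads c0=0 → after 1×micro: 3; S1 reads c0=3 → after 1×micro: -3; S2 reads c1=-3 → after 2×micro: 2 ⇒ (c0=3, c1=-3, c2=2)
[Gauss-Seidel] macro 6: S0 reads c0=3 → after 1×micro: 0; S1 reads c0=0 → after 1×micro: 0; S2 reads c1=0 → after 2×micro: 1 ⇒ (c0=0, c1=0, c2=1)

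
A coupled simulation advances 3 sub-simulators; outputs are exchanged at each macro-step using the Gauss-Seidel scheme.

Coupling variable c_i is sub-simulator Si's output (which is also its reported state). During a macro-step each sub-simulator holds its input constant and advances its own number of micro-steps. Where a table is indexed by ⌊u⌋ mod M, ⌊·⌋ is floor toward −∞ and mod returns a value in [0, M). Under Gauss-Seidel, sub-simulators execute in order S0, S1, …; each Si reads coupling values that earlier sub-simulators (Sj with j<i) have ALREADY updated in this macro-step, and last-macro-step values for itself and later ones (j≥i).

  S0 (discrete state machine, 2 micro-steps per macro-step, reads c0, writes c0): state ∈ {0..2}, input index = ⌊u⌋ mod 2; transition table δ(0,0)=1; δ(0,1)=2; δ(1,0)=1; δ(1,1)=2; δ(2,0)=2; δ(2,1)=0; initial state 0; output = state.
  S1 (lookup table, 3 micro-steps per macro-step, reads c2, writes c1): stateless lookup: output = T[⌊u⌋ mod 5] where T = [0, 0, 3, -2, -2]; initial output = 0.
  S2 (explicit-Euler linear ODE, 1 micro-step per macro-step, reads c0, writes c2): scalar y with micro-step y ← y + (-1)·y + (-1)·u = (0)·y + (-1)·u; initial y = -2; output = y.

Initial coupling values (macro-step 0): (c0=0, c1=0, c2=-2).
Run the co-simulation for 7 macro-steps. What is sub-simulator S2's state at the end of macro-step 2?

S2 state at macro-step 2 = 0

macro 1: S0 reads c0=0 → after 2×micro: 1; S1 reads c2=-2 → after 3×micro: -2; S2 reads c0=1 → after 1×micro: -1 ⇒ (c0=1, c1=-2, c2=-1)
macro 2: S0 reads c0=1 → after 2×micro: 0; S1 reads c2=-1 → after 3×micro: -2; S2 reads c0=0 → after 1×micro: 0 ⇒ (c0=0, c1=-2, c2=0)
macro 3: S0 reads c0=0 → after 2×micro: 1; S1 reads c2=0 → after 3×micro: 0; S2 reads c0=1 → after 1×micro: -1 ⇒ (c0=1, c1=0, c2=-1)
macro 4: S0 reads c0=1 → after 2×micro: 0; S1 reads c2=-1 → after 3×micro: -2; S2 reads c0=0 → after 1×micro: 0 ⇒ (c0=0, c1=-2, c2=0)
macro 5: S0 reads c0=0 → after 2×micro: 1; S1 reads c2=0 → after 3×micro: 0; S2 reads c0=1 → after 1×micro: -1 ⇒ (c0=1, c1=0, c2=-1)
macro 6: S0 reads c0=1 → after 2×micro: 0; S1 reads c2=-1 → after 3×micro: -2; S2 reads c0=0 → after 1×micro: 0 ⇒ (c0=0, c1=-2, c2=0)
macro 7: S0 reads c0=0 → after 2×micro: 1; S1 reads c2=0 → after 3×micro: 0; S2 reads c0=1 → after 1×micro: -1 ⇒ (c0=1, c1=0, c2=-1)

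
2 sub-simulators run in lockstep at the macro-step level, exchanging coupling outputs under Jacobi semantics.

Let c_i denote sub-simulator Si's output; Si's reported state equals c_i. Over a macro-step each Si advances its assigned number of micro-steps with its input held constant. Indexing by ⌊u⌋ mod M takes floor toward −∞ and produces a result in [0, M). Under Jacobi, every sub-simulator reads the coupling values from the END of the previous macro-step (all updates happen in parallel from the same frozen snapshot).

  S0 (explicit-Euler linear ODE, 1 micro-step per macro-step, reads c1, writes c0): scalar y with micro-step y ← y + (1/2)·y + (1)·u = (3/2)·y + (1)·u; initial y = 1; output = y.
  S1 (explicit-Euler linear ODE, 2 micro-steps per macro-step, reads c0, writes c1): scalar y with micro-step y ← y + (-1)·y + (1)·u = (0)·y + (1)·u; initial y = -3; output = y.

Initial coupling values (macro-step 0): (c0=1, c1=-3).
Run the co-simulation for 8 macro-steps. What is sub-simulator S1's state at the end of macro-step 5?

S1 state at macro-step 5 = -101/16

macro 1: S0 reads c1=-3 → after 1×micro: -3/2; S1 reads c0=1 → after 2×micro: 1 ⇒ (c0=-3/2, c1=1)
macro 2: S0 reads c1=1 → after 1×micro: -5/4; S1 reads c0=-3/2 → after 2×micro: -3/2 ⇒ (c0=-5/4, c1=-3/2)
macro 3: S0 reads c1=-3/2 → after 1×micro: -27/8; S1 reads c0=-5/4 → after 2×micro: -5/4 ⇒ (c0=-27/8, c1=-5/4)
macro 4: S0 reads c1=-5/4 → after 1×micro: -101/16; S1 reads c0=-27/8 → after 2×micro: -27/8 ⇒ (c0=-101/16, c1=-27/8)
macro 5: S0 reads c1=-27/8 → after 1×micro: -411/32; S1 reads c0=-101/16 → after 2×micro: -101/16 ⇒ (c0=-411/32, c1=-101/16)
macro 6: S0 reads c1=-101/16 → after 1×micro: -1637/64; S1 reads c0=-411/32 → after 2×micro: -411/32 ⇒ (c0=-1637/64, c1=-411/32)
macro 7: S0 reads c1=-411/32 → after 1×micro: -6555/128; S1 reads c0=-1637/64 → after 2×micro: -1637/64 ⇒ (c0=-6555/128, c1=-1637/64)
macro 8: S0 reads c1=-1637/64 → after 1×micro: -26213/256; S1 reads c0=-6555/128 → after 2×micro: -6555/128 ⇒ (c0=-26213/256, c1=-6555/128)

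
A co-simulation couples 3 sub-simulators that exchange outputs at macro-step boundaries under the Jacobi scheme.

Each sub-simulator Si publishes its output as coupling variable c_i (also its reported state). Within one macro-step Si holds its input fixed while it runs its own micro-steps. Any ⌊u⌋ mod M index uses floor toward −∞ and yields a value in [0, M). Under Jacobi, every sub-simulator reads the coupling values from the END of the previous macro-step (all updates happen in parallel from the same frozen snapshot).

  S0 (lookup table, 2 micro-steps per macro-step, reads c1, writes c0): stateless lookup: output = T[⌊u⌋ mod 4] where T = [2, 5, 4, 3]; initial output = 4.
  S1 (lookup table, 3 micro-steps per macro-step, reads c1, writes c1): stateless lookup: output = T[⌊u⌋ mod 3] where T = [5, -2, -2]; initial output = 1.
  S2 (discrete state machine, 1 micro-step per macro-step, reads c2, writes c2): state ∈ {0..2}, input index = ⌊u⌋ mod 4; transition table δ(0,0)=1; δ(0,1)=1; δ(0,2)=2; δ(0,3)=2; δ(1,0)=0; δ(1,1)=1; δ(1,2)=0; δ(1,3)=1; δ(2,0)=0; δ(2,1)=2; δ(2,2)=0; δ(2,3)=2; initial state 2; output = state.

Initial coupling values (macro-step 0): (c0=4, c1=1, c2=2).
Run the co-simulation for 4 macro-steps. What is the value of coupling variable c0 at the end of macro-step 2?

c0 at macro-step 2 = 4

macro 1: S0 reads c1=1 → after 2×micro: 5; S1 reads c1=1 → after 3×micro: -2; S2 reads c2=2 → after 1×micro: 0 ⇒ (c0=5, c1=-2, c2=0)
macro 2: S0 reads c1=-2 → after 2×micro: 4; S1 reads c1=-2 → after 3×micro: -2; S2 reads c2=0 → after 1×micro: 1 ⇒ (c0=4, c1=-2, c2=1)
macro 3: S0 reads c1=-2 → after 2×micro: 4; S1 reads c1=-2 → after 3×micro: -2; S2 reads c2=1 → after 1×micro: 1 ⇒ (c0=4, c1=-2, c2=1)
macro 4: S0 reads c1=-2 → after 2×micro: 4; S1 reads c1=-2 → after 3×micro: -2; S2 reads c2=1 → after 1×micro: 1 ⇒ (c0=4, c1=-2, c2=1)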